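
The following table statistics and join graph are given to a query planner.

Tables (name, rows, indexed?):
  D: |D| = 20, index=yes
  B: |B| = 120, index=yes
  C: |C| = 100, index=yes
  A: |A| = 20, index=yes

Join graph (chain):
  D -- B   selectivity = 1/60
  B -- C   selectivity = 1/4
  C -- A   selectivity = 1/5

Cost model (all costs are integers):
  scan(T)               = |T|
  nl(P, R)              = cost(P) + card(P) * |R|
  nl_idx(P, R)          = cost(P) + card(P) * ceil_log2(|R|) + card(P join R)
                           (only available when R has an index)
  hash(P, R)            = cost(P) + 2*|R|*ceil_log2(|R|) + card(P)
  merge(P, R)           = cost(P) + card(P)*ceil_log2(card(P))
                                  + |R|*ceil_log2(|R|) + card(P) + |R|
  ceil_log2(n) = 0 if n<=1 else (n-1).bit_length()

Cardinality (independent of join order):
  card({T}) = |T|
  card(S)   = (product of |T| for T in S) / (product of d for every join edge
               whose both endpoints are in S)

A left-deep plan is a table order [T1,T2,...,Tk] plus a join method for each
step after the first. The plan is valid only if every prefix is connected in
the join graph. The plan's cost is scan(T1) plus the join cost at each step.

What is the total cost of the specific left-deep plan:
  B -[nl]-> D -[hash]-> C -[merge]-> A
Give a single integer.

step 1: scan B: cost=120, card=120
step 2: join D via nl
    card(P join D) = 120*20/(60) = 40
    cost = 120 + 120*20 = 2520
step 3: join C via hash
    card(P join C) = 40*100/(4) = 1000
    cost = 2520 + 2*100*7 + 40 = 3960
step 4: join A via merge
    card(P join A) = 1000*20/(5) = 4000
    cost = 3960 + 1000*10 + 20*5 + 1000 + 20 = 15080

15080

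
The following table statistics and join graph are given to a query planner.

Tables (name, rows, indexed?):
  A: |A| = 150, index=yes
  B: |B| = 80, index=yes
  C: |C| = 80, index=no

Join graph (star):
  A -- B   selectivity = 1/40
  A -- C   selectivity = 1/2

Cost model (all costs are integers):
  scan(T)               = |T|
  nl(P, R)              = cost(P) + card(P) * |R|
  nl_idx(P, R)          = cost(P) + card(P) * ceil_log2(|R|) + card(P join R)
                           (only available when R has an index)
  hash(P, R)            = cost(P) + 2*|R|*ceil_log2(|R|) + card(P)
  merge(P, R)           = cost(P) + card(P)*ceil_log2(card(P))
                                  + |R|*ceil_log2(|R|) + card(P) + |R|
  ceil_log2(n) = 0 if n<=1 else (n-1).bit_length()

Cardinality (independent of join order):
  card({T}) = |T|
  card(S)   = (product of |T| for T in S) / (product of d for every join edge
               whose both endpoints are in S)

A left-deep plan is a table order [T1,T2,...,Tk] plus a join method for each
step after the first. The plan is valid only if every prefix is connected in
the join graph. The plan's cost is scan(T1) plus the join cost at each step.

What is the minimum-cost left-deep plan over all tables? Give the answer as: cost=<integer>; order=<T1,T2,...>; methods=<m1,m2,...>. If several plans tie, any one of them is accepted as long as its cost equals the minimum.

cost=2440; order=B,A,C; methods=nl_idx,hash

Selinger DP (subsets sized 1..n):
  {A}: scan cost=150, card=150
  {B}: scan cost=80, card=80
  {C}: scan cost=80, card=80
  {AB}: card=300; try (A,nl_idx)→1020, (B,hash)→1420, (B,nl_idx)→1500, (A,merge)→2070, (B,merge)→2140, (A,hash)→2560 …(+2); best=1020 via (A,nl_idx)
  {AC}: card=6000; try (C,hash)→1420, (A,merge)→2070, (C,merge)→2140, (A,hash)→2560, (A,nl_idx)→6720, (A,nl)→12080 …(+1); best=1420 via (C,hash)
  {ABC}: card=12000; try (C,hash)→2440, (C,merge)→4660, (B,hash)→8540, (C,nl)→25020, (B,nl_idx)→55420, (B,merge)→86060 …(+1); best=2440 via (C,hash)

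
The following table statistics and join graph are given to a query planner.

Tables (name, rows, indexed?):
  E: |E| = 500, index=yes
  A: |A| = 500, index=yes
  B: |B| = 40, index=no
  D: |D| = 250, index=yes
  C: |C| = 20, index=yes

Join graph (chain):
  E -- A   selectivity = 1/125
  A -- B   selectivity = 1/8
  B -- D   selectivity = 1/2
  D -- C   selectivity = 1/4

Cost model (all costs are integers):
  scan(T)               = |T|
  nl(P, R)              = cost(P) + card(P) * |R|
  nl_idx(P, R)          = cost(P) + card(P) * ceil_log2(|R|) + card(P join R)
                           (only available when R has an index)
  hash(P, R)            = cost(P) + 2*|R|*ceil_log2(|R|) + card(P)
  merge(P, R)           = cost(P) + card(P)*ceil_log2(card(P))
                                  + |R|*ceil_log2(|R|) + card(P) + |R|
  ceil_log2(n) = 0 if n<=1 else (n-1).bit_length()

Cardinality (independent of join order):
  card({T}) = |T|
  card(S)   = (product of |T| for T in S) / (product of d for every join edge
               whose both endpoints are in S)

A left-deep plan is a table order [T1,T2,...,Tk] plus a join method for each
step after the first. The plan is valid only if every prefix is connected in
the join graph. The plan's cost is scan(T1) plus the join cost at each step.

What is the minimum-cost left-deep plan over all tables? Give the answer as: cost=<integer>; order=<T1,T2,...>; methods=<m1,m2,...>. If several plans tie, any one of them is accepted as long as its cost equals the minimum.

Selinger DP (subsets sized 1..n):
  {E}: scan cost=500, card=500
  {A}: scan cost=500, card=500
  {B}: scan cost=40, card=40
  {D}: scan cost=250, card=250
  {C}: scan cost=20, card=20
  {AE}: card=2000; try (E,nl_idx)→7000, (A,nl_idx)→7000, (E,hash)→10000, (A,hash)→10000, (E,merge)→10500, (A,merge)→10500 …(+2); best=7000 via (E,nl_idx)
  {AB}: card=2500; try (B,hash)→1480, (A,nl_idx)→2900, (A,merge)→5320, (B,merge)→5780, (A,hash)→9080, (A,nl)→20040 …(+1); best=1480 via (B,hash)
  {BD}: card=5000; try (B,hash)→980, (D,merge)→2570, (B,merge)→2780, (D,hash)→4080, (D,nl_idx)→5360, (D,nl)→10040 …(+1); best=980 via (B,hash)
  {CD}: card=1250; try (C,hash)→700, (D,nl_idx)→1430, (D,merge)→2390, (C,merge)→2620, (C,nl_idx)→2750, (D,hash)→4040 …(+2); best=700 via (C,hash)
  {ABE}: card=10000; try (B,hash)→9480, (E,hash)→12980, (B,merge)→31280, (E,nl_idx)→33980, (E,merge)→38980, (B,nl)→87000 …(+1); best=9480 via (B,hash)
  {ABD}: card=312500; try (D,hash)→7980, (A,hash)→14980, (D,merge)→36230, (A,merge)→75980, (D,nl_idx)→333980, (A,nl_idx)→358480 …(+2); best=7980 via (D,hash)
  {BCD}: card=25000; try (B,hash)→2430, (C,hash)→6180, (B,merge)→15980, (B,nl)→50700, (C,nl_idx)→50980, (C,merge)→71100 …(+1); best=2430 via (B,hash)
  {ABDE}: card=1250000; try (D,hash)→23480, (D,merge)→161730, (E,hash)→329480, (D,nl_idx)→1339480, (D,nl)→2509480, (E,nl_idx)→4070480 …(+2); best=23480 via (D,hash)
  {ABCD}: card=1562500; try (A,hash)→36430, (C,hash)→320680, (A,merge)→407430, (A,nl_idx)→1789930, (C,nl_idx)→3132980, (C,nl)→6257980 …(+2); best=36430 via (A,hash)
  {ABCDE}: card=6250000; try (C,hash)→1273680, (E,hash)→1607930, (C,nl_idx)→12523480, (E,nl_idx)→20348930, (C,nl)→25023480, (C,merge)→27523600 …(+2); best=1273680 via (C,hash)

cost=1273680; order=A,E,B,D,C; methods=nl_idx,hash,hash,hash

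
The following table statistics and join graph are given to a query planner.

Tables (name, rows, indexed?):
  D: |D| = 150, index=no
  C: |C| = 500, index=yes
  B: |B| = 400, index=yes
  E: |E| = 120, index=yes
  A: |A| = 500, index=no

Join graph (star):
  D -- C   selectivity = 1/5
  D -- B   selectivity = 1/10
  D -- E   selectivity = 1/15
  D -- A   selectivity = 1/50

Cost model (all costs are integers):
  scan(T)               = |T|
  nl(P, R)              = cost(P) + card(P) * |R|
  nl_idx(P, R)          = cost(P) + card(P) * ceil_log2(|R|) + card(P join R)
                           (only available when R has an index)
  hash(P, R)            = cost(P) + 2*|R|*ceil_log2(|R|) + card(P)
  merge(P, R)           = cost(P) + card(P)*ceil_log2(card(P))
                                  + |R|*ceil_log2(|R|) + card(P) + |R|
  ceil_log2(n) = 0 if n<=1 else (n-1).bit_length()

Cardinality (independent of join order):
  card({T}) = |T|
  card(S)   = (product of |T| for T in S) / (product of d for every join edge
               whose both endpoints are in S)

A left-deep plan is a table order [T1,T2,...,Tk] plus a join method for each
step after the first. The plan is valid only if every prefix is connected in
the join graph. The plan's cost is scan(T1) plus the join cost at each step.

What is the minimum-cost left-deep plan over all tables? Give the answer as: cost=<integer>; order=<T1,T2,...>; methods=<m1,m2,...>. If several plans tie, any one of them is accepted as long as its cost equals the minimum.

cost=514780; order=A,D,E,B,C; methods=hash,hash,hash,hash

Selinger DP (subsets sized 1..n):
  {D}: scan cost=150, card=150
  {C}: scan cost=500, card=500
  {B}: scan cost=400, card=400
  {E}: scan cost=120, card=120
  {A}: scan cost=500, card=500
  {CD}: card=15000; try (D,hash)→3400, (C,merge)→6500, (D,merge)→6850, (C,hash)→9300, (C,nl_idx)→16500, (C,nl)→75150 …(+1); best=3400 via (D,hash)
  {BD}: card=6000; try (D,hash)→3200, (B,merge)→5500, (D,merge)→5750, (B,hash)→7500, (B,nl_idx)→7500, (B,nl)→60150 …(+1); best=3200 via (D,hash)
  {DE}: card=1200; try (E,hash)→1980, (E,nl_idx)→2400, (D,merge)→2430, (E,merge)→2460, (D,hash)→2640, (D,nl)→18120 …(+1); best=1980 via (E,hash)
  {AD}: card=1500; try (D,hash)→3400, (A,merge)→6500, (D,merge)→6850, (A,hash)→9300, (A,nl)→75150, (D,nl)→75500; best=3400 via (D,hash)
  {BCD}: card=600000; try (C,hash)→18200, (B,hash)→25600, (C,merge)→92200, (B,merge)→232400, (C,nl_idx)→657200, (B,nl_idx)→738400 …(+2); best=18200 via (C,hash)
  {CDE}: card=120000; try (C,hash)→12180, (E,hash)→20080, (C,merge)→21380, (C,nl_idx)→132780, (E,nl_idx)→228400, (E,merge)→229360 …(+2); best=12180 via (C,hash)
  {ACD}: card=150000; try (C,hash)→13900, (C,merge)→26400, (A,hash)→27400, (C,nl_idx)→166900, (A,merge)→233400, (C,nl)→753400 …(+1); best=13900 via (C,hash)
  {BDE}: card=48000; try (B,hash)→10380, (E,hash)→10880, (B,merge)→20380, (B,nl_idx)→60780, (E,merge)→88160, (E,nl_idx)→93200 …(+2); best=10380 via (B,hash)
  {ABD}: card=60000; try (B,hash)→12100, (A,hash)→18200, (B,merge)→25400, (B,nl_idx)→76900, (A,merge)→92200, (B,nl)→603400 …(+1); best=12100 via (B,hash)
  {ADE}: card=12000; try (E,hash)→6580, (A,hash)→12180, (A,merge)→21380, (E,merge)→22360, (E,nl_idx)→25900, (E,nl)→183400 …(+1); best=6580 via (E,hash)
  {BCDE}: card=4800000; try (C,hash)→67380, (B,hash)→139380, (E,hash)→619880, (C,merge)→831380, (B,merge)→2176180, (C,nl_idx)→5242380 …(+6); best=67380 via (C,hash)
  {ABCD}: card=6000000; try (C,hash)→81100, (B,hash)→171100, (A,hash)→627200, (C,merge)→1037100, (B,merge)→2867900, (C,nl_idx)→6552100 …(+5); best=81100 via (C,hash)
  {ACDE}: card=1200000; try (C,hash)→27580, (A,hash)→141180, (E,hash)→165580, (C,merge)→191580, (C,nl_idx)→1314580, (A,merge)→2177180 …(+5); best=27580 via (C,hash)
  {ABDE}: card=480000; try (B,hash)→25780, (A,hash)→67380, (E,hash)→73780, (B,merge)→190580, (B,nl_idx)→594580, (A,merge)→831380 …(+5); best=25780 via (B,hash)
  {ABCDE}: card=48000000; try (C,hash)→514780, (B,hash)→1234780, (A,hash)→4876380, (E,hash)→6082780, (C,merge)→9630780, (B,merge)→26431580 …(+9); best=514780 via (C,hash)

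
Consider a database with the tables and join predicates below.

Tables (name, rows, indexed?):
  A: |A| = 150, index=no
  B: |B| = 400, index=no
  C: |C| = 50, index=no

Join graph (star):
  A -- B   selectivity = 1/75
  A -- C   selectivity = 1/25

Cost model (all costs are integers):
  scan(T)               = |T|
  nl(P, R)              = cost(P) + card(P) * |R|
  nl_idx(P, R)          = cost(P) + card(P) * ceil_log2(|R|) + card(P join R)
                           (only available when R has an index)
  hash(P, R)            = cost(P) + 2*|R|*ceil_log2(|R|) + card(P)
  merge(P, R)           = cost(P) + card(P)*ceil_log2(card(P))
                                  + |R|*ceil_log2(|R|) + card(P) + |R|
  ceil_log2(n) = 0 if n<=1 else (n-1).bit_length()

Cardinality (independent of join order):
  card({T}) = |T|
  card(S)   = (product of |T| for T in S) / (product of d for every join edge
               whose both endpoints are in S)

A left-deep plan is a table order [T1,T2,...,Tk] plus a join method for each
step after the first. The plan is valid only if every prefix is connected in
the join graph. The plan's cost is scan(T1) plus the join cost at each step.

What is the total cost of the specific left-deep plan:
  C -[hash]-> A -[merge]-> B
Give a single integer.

9500

step 1: scan C: cost=50, card=50
step 2: join A via hash
    card(P join A) = 50*150/(25) = 300
    cost = 50 + 2*150*8 + 50 = 2500
step 3: join B via merge
    card(P join B) = 300*400/(75) = 1600
    cost = 2500 + 300*9 + 400*9 + 300 + 400 = 9500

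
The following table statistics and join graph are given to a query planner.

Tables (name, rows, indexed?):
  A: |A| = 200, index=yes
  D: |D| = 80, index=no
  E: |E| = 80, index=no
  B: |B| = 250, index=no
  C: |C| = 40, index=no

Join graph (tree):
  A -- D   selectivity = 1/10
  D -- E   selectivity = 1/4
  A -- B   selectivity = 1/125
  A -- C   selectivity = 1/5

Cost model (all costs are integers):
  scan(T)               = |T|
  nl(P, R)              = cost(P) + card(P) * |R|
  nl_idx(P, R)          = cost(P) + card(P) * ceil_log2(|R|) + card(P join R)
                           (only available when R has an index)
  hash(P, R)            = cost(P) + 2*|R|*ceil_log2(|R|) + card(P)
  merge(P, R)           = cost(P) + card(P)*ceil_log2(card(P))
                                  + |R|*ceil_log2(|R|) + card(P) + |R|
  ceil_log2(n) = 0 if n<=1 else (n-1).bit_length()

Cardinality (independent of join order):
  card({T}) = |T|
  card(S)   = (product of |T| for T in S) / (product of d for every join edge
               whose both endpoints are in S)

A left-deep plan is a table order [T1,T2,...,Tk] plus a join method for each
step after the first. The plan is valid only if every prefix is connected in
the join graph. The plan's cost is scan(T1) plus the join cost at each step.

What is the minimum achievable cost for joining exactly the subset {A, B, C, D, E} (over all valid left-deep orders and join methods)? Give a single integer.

Selinger DP over subsets of {A,B,C,D,E}:
  {A}: scan cost=200, card=200
  {D}: scan cost=80, card=80
  {E}: scan cost=80, card=80
  {B}: scan cost=250, card=250
  {C}: scan cost=40, card=40
  {AD}: card=1600; try (D,hash)→1520, (A,nl_idx)→2320, (A,merge)→2520, (D,merge)→2640, (A,hash)→3360, (A,nl)→16080 …(+1); best=1520 via (D,hash)
  {AB}: card=400; try (A,nl_idx)→2650, (A,hash)→3700, (B,merge)→4250, (A,merge)→4300, (B,hash)→4400, (B,nl)→50200 …(+1); best=2650 via (A,nl_idx)
  {AC}: card=1600; try (C,hash)→880, (A,nl_idx)→1960, (A,merge)→2120, (C,merge)→2280, (A,hash)→3280, (A,nl)→8040 …(+1); best=880 via (C,hash)
  {DE}: card=1600; try (E,hash)→1280, (D,hash)→1280, (E,merge)→1360, (D,merge)→1360, (E,nl)→6480, (D,nl)→6480; best=1280 via (E,hash)
  {ADE}: card=32000; try (E,hash)→4240, (A,hash)→6080, (E,merge)→21360, (A,merge)→22280, (A,nl_idx)→46080, (E,nl)→129520 …(+1); best=4240 via (E,hash)
  {ABD}: card=3200; try (D,hash)→4170, (B,hash)→7120, (D,merge)→7290, (B,merge)→22970, (D,nl)→34650, (B,nl)→401520; best=4170 via (D,hash)
  {ACD}: card=12800; try (D,hash)→3600, (C,hash)→3600, (D,merge)→20720, (C,merge)→21000, (C,nl)→65520, (D,nl)→128880; best=3600 via (D,hash)
  {ABC}: card=3200; try (C,hash)→3530, (B,hash)→6480, (C,merge)→6930, (C,nl)→18650, (B,merge)→22330, (B,nl)→400880; best=3530 via (C,hash)
  {ABDE}: card=64000; try (E,hash)→8490, (B,hash)→40240, (E,merge)→46410, (E,nl)→260170, (B,merge)→518490, (B,nl)→8004240; best=8490 via (E,hash)
  {ACDE}: card=256000; try (E,hash)→17520, (C,hash)→36720, (E,merge)→196240, (C,merge)→516520, (E,nl)→1027600, (C,nl)→1284240; best=17520 via (E,hash)
  {ABCD}: card=25600; try (D,hash)→7850, (C,hash)→7850, (B,hash)→20400, (D,merge)→45770, (C,merge)→46050, (C,nl)→132170 …(+3); best=7850 via (D,hash)
  {ABCDE}: card=512000; try (E,hash)→34570, (C,hash)→72970, (B,hash)→277520, (E,merge)→418090, (C,merge)→1096770, (E,nl)→2055850 …(+3); best=34570 via (E,hash)

34570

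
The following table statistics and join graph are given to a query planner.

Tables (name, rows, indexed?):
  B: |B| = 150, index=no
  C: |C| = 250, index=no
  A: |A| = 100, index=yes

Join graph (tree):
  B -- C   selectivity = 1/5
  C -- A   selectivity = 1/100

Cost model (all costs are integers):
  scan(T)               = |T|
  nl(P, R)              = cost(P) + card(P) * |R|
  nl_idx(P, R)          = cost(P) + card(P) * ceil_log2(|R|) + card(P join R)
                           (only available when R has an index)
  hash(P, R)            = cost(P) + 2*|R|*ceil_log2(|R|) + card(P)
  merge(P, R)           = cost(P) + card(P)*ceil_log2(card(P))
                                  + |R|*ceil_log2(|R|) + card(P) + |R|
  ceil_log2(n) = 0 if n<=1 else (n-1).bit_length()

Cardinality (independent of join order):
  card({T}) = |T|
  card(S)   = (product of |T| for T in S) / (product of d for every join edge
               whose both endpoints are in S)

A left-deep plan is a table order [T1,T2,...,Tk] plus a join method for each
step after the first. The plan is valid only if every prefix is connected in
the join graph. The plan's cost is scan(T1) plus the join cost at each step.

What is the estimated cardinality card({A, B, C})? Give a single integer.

7500

Tables in S: A(100), B(150), C(250)
Edges inside S: B-C(d=5), C-A(d=100)
numerator = 100 * 150 * 250 = 3750000
denominator = 5 * 100 = 500
card(S) = 3750000 / 500 = 7500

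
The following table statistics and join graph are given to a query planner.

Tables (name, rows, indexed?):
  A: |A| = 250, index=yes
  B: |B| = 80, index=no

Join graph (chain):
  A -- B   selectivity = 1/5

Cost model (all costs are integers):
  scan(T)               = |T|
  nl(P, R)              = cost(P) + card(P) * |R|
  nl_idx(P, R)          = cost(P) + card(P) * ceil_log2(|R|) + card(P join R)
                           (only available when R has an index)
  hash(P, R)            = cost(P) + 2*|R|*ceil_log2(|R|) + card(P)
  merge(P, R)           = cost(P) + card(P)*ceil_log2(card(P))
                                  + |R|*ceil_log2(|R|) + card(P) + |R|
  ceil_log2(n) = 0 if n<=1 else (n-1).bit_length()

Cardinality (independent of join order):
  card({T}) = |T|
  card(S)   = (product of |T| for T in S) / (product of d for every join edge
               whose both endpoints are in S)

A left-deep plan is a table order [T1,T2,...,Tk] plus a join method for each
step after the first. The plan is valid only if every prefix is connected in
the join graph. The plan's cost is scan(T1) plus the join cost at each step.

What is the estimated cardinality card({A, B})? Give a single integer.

Tables in S: A(250), B(80)
Edges inside S: A-B(d=5)
numerator = 250 * 80 = 20000
denominator = 5 = 5
card(S) = 20000 / 5 = 4000

4000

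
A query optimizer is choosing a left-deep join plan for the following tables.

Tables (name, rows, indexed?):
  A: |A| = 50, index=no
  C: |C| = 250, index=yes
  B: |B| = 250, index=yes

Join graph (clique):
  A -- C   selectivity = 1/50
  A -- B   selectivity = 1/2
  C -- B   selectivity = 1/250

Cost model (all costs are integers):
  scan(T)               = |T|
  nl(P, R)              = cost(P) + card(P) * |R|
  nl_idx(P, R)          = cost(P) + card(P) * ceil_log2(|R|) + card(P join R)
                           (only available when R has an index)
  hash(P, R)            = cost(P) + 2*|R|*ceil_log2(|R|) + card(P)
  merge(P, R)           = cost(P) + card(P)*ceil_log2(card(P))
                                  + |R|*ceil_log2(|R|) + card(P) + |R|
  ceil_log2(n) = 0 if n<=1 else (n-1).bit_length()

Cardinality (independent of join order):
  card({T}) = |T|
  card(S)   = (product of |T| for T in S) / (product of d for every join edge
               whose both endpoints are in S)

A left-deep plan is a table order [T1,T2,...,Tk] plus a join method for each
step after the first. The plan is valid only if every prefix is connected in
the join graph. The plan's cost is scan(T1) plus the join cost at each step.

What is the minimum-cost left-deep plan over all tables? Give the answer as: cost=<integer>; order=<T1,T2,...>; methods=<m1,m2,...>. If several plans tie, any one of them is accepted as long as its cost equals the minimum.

Selinger DP (subsets sized 1..n):
  {A}: scan cost=50, card=50
  {C}: scan cost=250, card=250
  {B}: scan cost=250, card=250
  {AC}: card=250; try (C,nl_idx)→700, (A,hash)→1100, (C,merge)→2650, (A,merge)→2850, (C,hash)→4100, (C,nl)→12550 …(+1); best=700 via (C,nl_idx)
  {AB}: card=6250; try (A,hash)→1100, (B,merge)→2650, (A,merge)→2850, (B,hash)→4100, (B,nl_idx)→6700, (B,nl)→12550 …(+1); best=1100 via (A,hash)
  {BC}: card=250; try (C,nl_idx)→2500, (B,nl_idx)→2500, (C,hash)→4500, (B,hash)→4500, (C,merge)→4750, (B,merge)→4750 …(+2); best=2500 via (C,nl_idx)
  {ABC}: card=125; try (B,nl_idx)→2825, (A,hash)→3350, (B,hash)→4950, (A,merge)→5100, (B,merge)→5200, (C,hash)→11350 …(+5); best=2825 via (B,nl_idx)

cost=2825; order=A,C,B; methods=nl_idx,nl_idx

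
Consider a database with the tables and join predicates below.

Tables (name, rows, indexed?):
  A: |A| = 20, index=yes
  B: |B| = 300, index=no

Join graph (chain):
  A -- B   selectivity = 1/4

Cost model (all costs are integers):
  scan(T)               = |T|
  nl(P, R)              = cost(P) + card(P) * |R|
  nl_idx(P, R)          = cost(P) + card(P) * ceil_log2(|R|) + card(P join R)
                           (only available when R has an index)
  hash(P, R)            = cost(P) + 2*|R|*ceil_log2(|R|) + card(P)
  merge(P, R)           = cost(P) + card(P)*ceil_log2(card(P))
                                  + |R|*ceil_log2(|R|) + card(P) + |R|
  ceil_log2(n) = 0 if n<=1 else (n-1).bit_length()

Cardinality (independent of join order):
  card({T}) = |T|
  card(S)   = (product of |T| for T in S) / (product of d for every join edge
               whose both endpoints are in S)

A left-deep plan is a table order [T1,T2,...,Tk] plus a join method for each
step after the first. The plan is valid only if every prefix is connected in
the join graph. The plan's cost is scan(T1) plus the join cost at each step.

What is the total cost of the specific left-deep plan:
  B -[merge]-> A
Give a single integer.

3420

step 1: scan B: cost=300, card=300
step 2: join A via merge
    card(P join A) = 300*20/(4) = 1500
    cost = 300 + 300*9 + 20*5 + 300 + 20 = 3420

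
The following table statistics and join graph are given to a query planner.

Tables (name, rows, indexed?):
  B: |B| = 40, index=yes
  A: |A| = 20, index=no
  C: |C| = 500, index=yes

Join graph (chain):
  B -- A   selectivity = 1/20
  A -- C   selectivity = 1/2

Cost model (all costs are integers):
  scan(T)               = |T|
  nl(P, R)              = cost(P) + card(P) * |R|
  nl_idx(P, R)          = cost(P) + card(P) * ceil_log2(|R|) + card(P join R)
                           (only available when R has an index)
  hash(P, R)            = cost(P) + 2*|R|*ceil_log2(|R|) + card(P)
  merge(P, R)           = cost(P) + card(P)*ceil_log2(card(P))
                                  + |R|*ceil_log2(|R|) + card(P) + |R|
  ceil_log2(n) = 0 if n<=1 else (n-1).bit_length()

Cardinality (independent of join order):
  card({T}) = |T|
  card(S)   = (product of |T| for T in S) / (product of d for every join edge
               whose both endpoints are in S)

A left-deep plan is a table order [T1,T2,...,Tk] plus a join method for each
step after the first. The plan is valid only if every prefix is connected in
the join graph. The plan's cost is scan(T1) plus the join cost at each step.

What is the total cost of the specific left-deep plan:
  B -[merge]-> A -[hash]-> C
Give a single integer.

9480

step 1: scan B: cost=40, card=40
step 2: join A via merge
    card(P join A) = 40*20/(20) = 40
    cost = 40 + 40*6 + 20*5 + 40 + 20 = 440
step 3: join C via hash
    card(P join C) = 40*500/(2) = 10000
    cost = 440 + 2*500*9 + 40 = 9480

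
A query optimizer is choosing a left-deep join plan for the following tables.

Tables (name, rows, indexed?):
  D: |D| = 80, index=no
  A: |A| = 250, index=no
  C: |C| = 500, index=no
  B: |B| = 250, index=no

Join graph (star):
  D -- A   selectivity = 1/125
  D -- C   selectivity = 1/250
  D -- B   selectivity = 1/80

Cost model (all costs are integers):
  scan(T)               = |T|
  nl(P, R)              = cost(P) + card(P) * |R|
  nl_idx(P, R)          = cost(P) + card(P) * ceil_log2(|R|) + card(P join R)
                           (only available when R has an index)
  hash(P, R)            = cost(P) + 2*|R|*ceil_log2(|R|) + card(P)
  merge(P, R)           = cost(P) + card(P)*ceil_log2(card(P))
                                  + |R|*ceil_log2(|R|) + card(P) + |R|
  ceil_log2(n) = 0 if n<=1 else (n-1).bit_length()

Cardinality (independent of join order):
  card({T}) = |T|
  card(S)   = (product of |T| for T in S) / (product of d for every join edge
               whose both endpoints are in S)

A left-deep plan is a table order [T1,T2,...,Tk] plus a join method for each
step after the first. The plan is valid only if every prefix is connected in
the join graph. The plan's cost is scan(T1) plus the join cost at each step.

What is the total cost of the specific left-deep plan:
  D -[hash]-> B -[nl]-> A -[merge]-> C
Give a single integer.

step 1: scan D: cost=80, card=80
step 2: join B via hash
    card(P join B) = 80*250/(80) = 250
    cost = 80 + 2*250*8 + 80 = 4160
step 3: join A via nl
    card(P join A) = 250*250/(125) = 500
    cost = 4160 + 250*250 = 66660
step 4: join C via merge
    card(P join C) = 500*500/(250) = 1000
    cost = 66660 + 500*9 + 500*9 + 500 + 500 = 76660

76660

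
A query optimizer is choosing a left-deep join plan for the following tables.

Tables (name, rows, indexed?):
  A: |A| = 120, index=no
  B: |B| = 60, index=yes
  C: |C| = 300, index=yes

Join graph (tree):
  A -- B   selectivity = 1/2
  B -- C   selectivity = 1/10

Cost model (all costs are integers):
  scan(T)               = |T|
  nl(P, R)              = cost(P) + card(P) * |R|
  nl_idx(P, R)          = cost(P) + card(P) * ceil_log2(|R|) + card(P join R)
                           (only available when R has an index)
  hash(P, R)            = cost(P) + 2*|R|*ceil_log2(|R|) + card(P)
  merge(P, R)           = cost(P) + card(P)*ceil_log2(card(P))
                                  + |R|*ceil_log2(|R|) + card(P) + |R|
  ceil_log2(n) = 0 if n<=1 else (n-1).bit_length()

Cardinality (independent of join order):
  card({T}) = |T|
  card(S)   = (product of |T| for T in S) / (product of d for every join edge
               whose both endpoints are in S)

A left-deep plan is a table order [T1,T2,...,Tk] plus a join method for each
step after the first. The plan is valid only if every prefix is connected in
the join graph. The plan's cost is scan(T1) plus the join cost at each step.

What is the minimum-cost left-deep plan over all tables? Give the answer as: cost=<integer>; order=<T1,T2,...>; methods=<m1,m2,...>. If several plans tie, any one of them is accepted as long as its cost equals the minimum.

Selinger DP (subsets sized 1..n):
  {A}: scan cost=120, card=120
  {B}: scan cost=60, card=60
  {C}: scan cost=300, card=300
  {AB}: card=3600; try (B,hash)→960, (A,merge)→1440, (B,merge)→1500, (A,hash)→1800, (B,nl_idx)→4440, (A,nl)→7260 …(+1); best=960 via (B,hash)
  {BC}: card=1800; try (B,hash)→1320, (C,nl_idx)→2400, (C,merge)→3480, (B,merge)→3720, (B,nl_idx)→3900, (C,hash)→5520 …(+2); best=1320 via (B,hash)
  {ABC}: card=108000; try (A,hash)→4800, (C,hash)→9960, (A,merge)→23880, (C,merge)→50760, (C,nl_idx)→141360, (A,nl)→217320 …(+1); best=4800 via (A,hash)

cost=4800; order=C,B,A; methods=hash,hash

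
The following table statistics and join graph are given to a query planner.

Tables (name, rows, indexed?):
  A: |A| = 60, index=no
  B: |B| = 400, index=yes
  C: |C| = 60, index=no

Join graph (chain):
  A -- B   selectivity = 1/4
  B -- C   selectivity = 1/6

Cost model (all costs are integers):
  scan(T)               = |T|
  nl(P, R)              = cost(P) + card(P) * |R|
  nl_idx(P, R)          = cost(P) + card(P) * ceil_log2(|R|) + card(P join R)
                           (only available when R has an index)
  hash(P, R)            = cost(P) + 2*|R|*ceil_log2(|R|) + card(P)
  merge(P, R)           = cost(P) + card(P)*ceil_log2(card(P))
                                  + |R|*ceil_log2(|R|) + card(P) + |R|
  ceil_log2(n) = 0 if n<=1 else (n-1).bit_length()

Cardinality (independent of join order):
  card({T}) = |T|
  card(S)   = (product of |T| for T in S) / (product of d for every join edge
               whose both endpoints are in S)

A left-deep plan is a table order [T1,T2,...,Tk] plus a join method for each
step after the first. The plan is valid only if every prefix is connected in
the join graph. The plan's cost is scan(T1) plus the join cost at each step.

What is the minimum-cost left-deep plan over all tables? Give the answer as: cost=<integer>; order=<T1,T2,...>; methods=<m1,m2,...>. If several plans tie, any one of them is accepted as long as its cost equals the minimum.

cost=6240; order=B,C,A; methods=hash,hash

Selinger DP (subsets sized 1..n):
  {A}: scan cost=60, card=60
  {B}: scan cost=400, card=400
  {C}: scan cost=60, card=60
  {AB}: card=6000; try (A,hash)→1520, (B,merge)→4480, (A,merge)→4820, (B,nl_idx)→6600, (B,hash)→7320, (B,nl)→24060 …(+1); best=1520 via (A,hash)
  {BC}: card=4000; try (C,hash)→1520, (B,merge)→4480, (B,nl_idx)→4600, (C,merge)→4820, (B,hash)→7320, (B,nl)→24060 …(+1); best=1520 via (C,hash)
  {ABC}: card=60000; try (A,hash)→6240, (C,hash)→8240, (A,merge)→53940, (C,merge)→85940, (A,nl)→241520, (C,nl)→361520; best=6240 via (A,hash)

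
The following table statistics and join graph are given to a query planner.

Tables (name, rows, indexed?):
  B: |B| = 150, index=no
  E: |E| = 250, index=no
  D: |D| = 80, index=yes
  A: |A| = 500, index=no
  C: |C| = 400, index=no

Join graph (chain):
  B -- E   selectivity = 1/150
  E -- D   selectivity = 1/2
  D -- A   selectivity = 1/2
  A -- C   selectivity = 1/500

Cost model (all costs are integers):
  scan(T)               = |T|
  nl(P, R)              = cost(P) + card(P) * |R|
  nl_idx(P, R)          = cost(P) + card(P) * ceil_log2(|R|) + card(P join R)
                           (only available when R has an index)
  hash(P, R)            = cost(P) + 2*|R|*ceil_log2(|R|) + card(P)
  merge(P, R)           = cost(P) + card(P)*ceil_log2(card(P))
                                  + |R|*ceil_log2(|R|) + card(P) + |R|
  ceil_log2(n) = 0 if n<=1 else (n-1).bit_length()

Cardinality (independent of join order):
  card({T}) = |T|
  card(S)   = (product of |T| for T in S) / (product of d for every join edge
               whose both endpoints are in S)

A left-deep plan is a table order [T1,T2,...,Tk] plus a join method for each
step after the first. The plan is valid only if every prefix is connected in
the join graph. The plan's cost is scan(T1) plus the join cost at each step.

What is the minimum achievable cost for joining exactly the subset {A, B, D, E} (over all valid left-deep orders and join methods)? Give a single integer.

Selinger DP over subsets of {A,B,D,E}:
  {B}: scan cost=150, card=150
  {E}: scan cost=250, card=250
  {D}: scan cost=80, card=80
  {A}: scan cost=500, card=500
  {BE}: card=250; try (B,hash)→2900, (E,merge)→3750, (B,merge)→3850, (E,hash)→4300, (E,nl)→37650, (B,nl)→37750; best=2900 via (B,hash)
  {DE}: card=10000; try (D,hash)→1620, (E,merge)→2970, (D,merge)→3140, (E,hash)→4160, (D,nl_idx)→12000, (E,nl)→20080 …(+1); best=1620 via (D,hash)
  {AD}: card=20000; try (D,hash)→2120, (A,merge)→5720, (D,merge)→6140, (A,hash)→9160, (D,nl_idx)→24000, (A,nl)→40080 …(+1); best=2120 via (D,hash)
  {BDE}: card=10000; try (D,hash)→4270, (D,merge)→5790, (B,hash)→14020, (D,nl_idx)→14650, (D,nl)→22900, (B,merge)→152970 …(+1); best=4270 via (D,hash)
  {ADE}: card=2500000; try (A,hash)→20620, (E,hash)→26120, (A,merge)→156620, (E,merge)→324370, (A,nl)→5001620, (E,nl)→5002120; best=20620 via (A,hash)
  {ABDE}: card=2500000; try (A,hash)→23270, (A,merge)→159270, (B,hash)→2523020, (A,nl)→5004270, (B,merge)→57521970, (B,nl)→375020620; best=23270 via (A,hash)

23270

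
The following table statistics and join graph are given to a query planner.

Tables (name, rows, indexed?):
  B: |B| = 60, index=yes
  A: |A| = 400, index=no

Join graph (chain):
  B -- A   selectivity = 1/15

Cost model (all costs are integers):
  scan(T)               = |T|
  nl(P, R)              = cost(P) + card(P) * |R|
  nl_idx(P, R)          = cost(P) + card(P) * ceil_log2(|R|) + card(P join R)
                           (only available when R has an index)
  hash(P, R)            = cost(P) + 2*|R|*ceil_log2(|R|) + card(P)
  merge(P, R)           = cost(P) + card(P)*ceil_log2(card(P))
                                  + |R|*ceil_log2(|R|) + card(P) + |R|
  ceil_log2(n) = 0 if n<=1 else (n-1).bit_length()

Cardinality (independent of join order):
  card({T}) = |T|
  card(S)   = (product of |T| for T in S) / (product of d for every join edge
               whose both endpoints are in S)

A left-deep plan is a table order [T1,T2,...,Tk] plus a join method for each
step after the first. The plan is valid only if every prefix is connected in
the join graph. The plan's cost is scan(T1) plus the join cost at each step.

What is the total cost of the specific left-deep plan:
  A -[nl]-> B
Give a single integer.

step 1: scan A: cost=400, card=400
step 2: join B via nl
    card(P join B) = 400*60/(15) = 1600
    cost = 400 + 400*60 = 24400

24400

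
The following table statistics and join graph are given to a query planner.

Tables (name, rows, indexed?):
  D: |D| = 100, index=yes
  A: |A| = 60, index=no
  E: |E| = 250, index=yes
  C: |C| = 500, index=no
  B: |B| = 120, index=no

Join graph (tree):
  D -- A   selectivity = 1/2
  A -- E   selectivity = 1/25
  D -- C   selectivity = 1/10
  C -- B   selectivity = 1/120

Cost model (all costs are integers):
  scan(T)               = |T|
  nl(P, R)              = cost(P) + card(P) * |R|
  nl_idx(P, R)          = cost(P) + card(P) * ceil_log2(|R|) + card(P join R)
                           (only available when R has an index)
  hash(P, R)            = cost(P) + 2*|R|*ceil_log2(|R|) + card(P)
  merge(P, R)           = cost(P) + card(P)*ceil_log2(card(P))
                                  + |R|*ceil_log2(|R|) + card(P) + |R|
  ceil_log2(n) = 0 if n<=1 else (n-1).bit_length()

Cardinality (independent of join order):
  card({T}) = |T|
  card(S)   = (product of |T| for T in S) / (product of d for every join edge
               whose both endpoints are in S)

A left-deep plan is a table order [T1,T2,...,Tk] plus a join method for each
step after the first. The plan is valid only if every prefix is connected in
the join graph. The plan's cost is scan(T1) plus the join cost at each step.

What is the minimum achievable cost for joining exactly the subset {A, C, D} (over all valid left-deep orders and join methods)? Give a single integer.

8120

Selinger DP over subsets of {A,C,D}:
  {D}: scan cost=100, card=100
  {A}: scan cost=60, card=60
  {C}: scan cost=500, card=500
  {AD}: card=3000; try (A,hash)→920, (D,merge)→1280, (A,merge)→1320, (D,hash)→1520, (D,nl_idx)→3480, (D,nl)→6060 …(+1); best=920 via (A,hash)
  {CD}: card=5000; try (D,hash)→2400, (C,merge)→5900, (D,merge)→6300, (D,nl_idx)→9000, (C,hash)→9200, (C,nl)→50100 …(+1); best=2400 via (D,hash)
  {ACD}: card=150000; try (A,hash)→8120, (C,hash)→12920, (C,merge)→44920, (A,merge)→72820, (A,nl)→302400, (C,nl)→1500920; best=8120 via (A,hash)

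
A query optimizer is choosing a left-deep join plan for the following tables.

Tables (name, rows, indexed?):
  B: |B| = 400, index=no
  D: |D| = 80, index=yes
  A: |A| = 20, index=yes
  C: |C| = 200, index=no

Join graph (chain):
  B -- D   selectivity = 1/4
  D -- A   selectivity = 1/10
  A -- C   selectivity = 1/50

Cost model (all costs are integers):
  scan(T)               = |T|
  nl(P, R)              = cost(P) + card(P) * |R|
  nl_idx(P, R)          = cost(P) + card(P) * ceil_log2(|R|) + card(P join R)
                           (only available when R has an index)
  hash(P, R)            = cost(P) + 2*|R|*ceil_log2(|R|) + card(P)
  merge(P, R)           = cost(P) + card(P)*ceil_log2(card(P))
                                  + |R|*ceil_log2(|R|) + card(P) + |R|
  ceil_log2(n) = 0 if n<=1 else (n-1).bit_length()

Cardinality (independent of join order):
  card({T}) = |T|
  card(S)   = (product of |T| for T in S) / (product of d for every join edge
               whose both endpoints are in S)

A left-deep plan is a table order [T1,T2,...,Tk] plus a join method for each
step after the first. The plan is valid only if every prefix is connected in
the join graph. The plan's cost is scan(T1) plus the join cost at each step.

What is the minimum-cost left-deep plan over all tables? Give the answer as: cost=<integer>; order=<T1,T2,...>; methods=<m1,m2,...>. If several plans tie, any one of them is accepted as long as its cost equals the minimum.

Selinger DP (subsets sized 1..n):
  {B}: scan cost=400, card=400
  {D}: scan cost=80, card=80
  {A}: scan cost=20, card=20
  {C}: scan cost=200, card=200
  {BD}: card=8000; try (D,hash)→1920, (B,merge)→4720, (D,merge)→5040, (B,hash)→7360, (D,nl_idx)→11200, (B,nl)→32080 …(+1); best=1920 via (D,hash)
  {AD}: card=160; try (D,nl_idx)→320, (A,hash)→360, (A,nl_idx)→640, (D,merge)→780, (A,merge)→840, (D,hash)→1160 …(+2); best=320 via (D,nl_idx)
  {AC}: card=80; try (A,hash)→600, (A,nl_idx)→1280, (C,merge)→1940, (A,merge)→2120, (C,hash)→3240, (C,nl)→4020 …(+1); best=600 via (A,hash)
  {ABD}: card=16000; try (B,merge)→5760, (B,hash)→7680, (A,hash)→10120, (A,nl_idx)→57920, (B,nl)→64320, (A,merge)→114040 …(+1); best=5760 via (B,merge)
  {ACD}: card=640; try (D,hash)→1800, (D,nl_idx)→1800, (D,merge)→1880, (C,merge)→3560, (C,hash)→3680, (D,nl)→7000 …(+1); best=1800 via (D,hash)
  {ABCD}: card=64000; try (B,hash)→9640, (B,merge)→12840, (C,hash)→24960, (C,merge)→247560, (B,nl)→257800, (C,nl)→3205760; best=9640 via (B,hash)

cost=9640; order=C,A,D,B; methods=hash,hash,hash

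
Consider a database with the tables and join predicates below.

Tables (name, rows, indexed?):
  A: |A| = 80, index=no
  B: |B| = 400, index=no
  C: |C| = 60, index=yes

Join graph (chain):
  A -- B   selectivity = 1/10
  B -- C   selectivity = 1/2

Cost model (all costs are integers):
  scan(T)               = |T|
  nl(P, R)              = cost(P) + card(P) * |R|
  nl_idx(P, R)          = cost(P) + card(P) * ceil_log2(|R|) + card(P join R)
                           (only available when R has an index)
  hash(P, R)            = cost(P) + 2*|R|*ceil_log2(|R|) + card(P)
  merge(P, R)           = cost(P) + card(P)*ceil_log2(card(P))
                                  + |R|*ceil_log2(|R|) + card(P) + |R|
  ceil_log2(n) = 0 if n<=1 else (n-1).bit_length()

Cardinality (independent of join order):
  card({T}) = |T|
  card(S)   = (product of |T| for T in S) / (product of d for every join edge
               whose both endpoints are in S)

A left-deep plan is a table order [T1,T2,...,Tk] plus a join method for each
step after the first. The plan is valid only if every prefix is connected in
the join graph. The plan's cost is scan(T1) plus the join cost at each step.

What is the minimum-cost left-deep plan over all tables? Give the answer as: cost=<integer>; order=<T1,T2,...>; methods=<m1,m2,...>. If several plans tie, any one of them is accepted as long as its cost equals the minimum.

Selinger DP (subsets sized 1..n):
  {A}: scan cost=80, card=80
  {B}: scan cost=400, card=400
  {C}: scan cost=60, card=60
  {AB}: card=3200; try (A,hash)→1920, (B,merge)→4720, (A,merge)→5040, (B,hash)→7360, (B,nl)→32080, (A,nl)→32400; best=1920 via (A,hash)
  {BC}: card=12000; try (C,hash)→1520, (B,merge)→4480, (C,merge)→4820, (B,hash)→7320, (C,nl_idx)→14800, (B,nl)→24060 …(+1); best=1520 via (C,hash)
  {ABC}: card=96000; try (C,hash)→5840, (A,hash)→14640, (C,merge)→43940, (C,nl_idx)→117120, (A,merge)→182160, (C,nl)→193920 …(+1); best=5840 via (C,hash)

cost=5840; order=B,A,C; methods=hash,hash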